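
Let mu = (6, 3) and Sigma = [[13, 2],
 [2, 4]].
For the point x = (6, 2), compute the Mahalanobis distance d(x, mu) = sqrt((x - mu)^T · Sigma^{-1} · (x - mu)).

Step 1 — centre the observation: (x - mu) = (0, -1).

Step 2 — invert Sigma. det(Sigma) = 13·4 - (2)² = 48.
  Sigma^{-1} = (1/det) · [[d, -b], [-b, a]] = [[0.0833, -0.0417],
 [-0.0417, 0.2708]].

Step 3 — form the quadratic (x - mu)^T · Sigma^{-1} · (x - mu):
  Sigma^{-1} · (x - mu) = (0.0417, -0.2708).
  (x - mu)^T · [Sigma^{-1} · (x - mu)] = (0)·(0.0417) + (-1)·(-0.2708) = 0.2708.

Step 4 — take square root: d = √(0.2708) ≈ 0.5204.

d(x, mu) = √(0.2708) ≈ 0.5204


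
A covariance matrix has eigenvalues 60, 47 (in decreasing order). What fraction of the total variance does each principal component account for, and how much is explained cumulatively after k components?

Step 1 — total variance = trace(Sigma) = Σ λ_i = 60 + 47 = 107.

Step 2 — fraction explained by component i = λ_i / Σ λ:
  PC1: 60/107 = 0.5607
  PC2: 47/107 = 0.4393

Step 3 — cumulative fraction after k components = (λ_1 + ... + λ_k) / Σ λ:
  k = 1: 60/107 = 0.5607
  k = 2: (60 + 47)/107 = 107/107 = 1

Summary (fraction, with percent):

explained: PC1 0.5607 (56.07%), PC2 0.4393 (43.93%);  cumulative: 0.5607, 1


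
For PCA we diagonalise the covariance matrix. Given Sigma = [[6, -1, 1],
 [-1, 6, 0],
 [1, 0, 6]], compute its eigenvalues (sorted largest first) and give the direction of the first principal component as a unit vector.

Step 1 — characteristic polynomial p(λ) = det(λI - Sigma) = λ³ - tr·λ² + c_1·λ - det, where tr = trace, c_1 = sum of the principal 2×2 minors, det = det(Sigma):
  tr = 6 + 6 + 6 = 18,
  c_1 = (6·6 - (-1)²) + (6·6 - (1)²) + (6·6 - (0)²) = 35 + 35 + 36 = 106,
  det = 6·(6·6 - (0)²) - (-1)·((-1)·6 - (0)·(1)) + (1)·((-1)·(0) - 6·(1)) = 6·(36) - (-1)·(-6) + (1)·(-6) = 204.
  So p(λ) = λ³ - 18λ² + 106λ - 204.
Step 2 — look for an integer root (rational root theorem: any rational root is an integer divisor of 204). Testing λ = 6:
  p(6) = 216 - 648 + 636 - 204 = 0  ✓
  Dividing out (λ - 6): p(λ) = (λ - 6)(λ² - 12λ + 34).
Step 3 — remaining eigenvalues from the quadratic λ² - 12λ + 34 = 0:
  Δ = 12² - 4·34 = 144 - 136 = 8,  λ = (12 ± √8)/2 = (12 ± 2.8284)/2 ≈ 7.4142 or 4.5858.
  Sorted: λ_1 = 7.4142,  λ_2 = 6,  λ_3 = 4.5858  (check: sum = 18 = tr ✓).

Step 4 — unit eigenvector for λ_1 ≈ 7.4142: v spans the null space of (Sigma - λ_1 I), whose rows are
  r_1 = (-1.4142, -1, 1),  r_2 = (-1, -1.4142, 0),  r_3 = (1, 0, -1.4142).
  v is orthogonal to every row, so take v ∝ r_1 × r_2 = ((-1)·(0) - (1)·(-1.4142), (1)·(-1) - (-1.4142)·(0), (-1.4142)·(-1.4142) - (-1)·(-1)) ≈ (1.4142, -1, 1).
  Let u = (1.4142, -1, 1).
  ||u|| = √((1.4142)² + (-1)² + (1)²) = √(4) ≈ 2,  v_1 = u/||u|| ≈ (0.7071, -0.5, 0.5) (||v_1|| = 1).

λ_1 = 7.4142,  λ_2 = 6,  λ_3 = 4.5858;  v_1 ≈ (0.7071, -0.5, 0.5)


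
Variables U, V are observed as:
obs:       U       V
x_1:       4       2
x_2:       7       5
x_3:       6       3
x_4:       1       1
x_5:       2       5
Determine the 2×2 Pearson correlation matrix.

Step 1 — column means:
  mean(U) = (4 + 7 + 6 + 1 + 2) / 5 = 20/5 = 4
  mean(V) = (2 + 5 + 3 + 1 + 5) / 5 = 16/5 = 3.2

Step 2 — sample variances and covariances s[i,j] = (1/(n-1)) · Σ_k (x_{k,i} - mean_i) · (x_{k,j} - mean_j), with n-1 = 4:
  s[U,U] = ((0)·(0) + (3)·(3) + (2)·(2) + (-3)·(-3) + (-2)·(-2)) / 4 = 26/4 = 6.5
  s[U,V] = ((0)·(-1.2) + (3)·(1.8) + (2)·(-0.2) + (-3)·(-2.2) + (-2)·(1.8)) / 4 = 8/4 = 2
  s[V,V] = ((-1.2)·(-1.2) + (1.8)·(1.8) + (-0.2)·(-0.2) + (-2.2)·(-2.2) + (1.8)·(1.8)) / 4 = 12.8/4 = 3.2
  Sample standard deviations s_i = √(s[i,i]):
  s(U) = √(6.5) = 2.5495
  s(V) = √(3.2) = 1.7889

Step 3 — r_{ij} = s_{ij} / (s_i · s_j):
  r[U,U] = 1 (diagonal).
  r[U,V] = 2 / (2.5495 · 1.7889) = 2 / 4.5607 = 0.4385
  r[V,V] = 1 (diagonal).

R is symmetric with unit diagonal. Assembling:

R = [[1, 0.4385],
 [0.4385, 1]]


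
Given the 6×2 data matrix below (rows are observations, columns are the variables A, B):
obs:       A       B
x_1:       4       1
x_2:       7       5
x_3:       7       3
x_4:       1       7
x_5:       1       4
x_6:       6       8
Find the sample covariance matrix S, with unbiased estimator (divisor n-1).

Step 1 — column means:
  mean(A) = (4 + 7 + 7 + 1 + 1 + 6) / 6 = 26/6 = 4.3333
  mean(B) = (1 + 5 + 3 + 7 + 4 + 8) / 6 = 28/6 = 4.6667

Step 2 — sample covariance S[i,j] = (1/(n-1)) · Σ_k (x_{k,i} - mean_i) · (x_{k,j} - mean_j), with n-1 = 5.
  S[A,A] = ((-0.3333)·(-0.3333) + (2.6667)·(2.6667) + (2.6667)·(2.6667) + (-3.3333)·(-3.3333) + (-3.3333)·(-3.3333) + (1.6667)·(1.6667)) / 5 = 39.3333/5 = 7.8667
  S[A,B] = ((-0.3333)·(-3.6667) + (2.6667)·(0.3333) + (2.6667)·(-1.6667) + (-3.3333)·(2.3333) + (-3.3333)·(-0.6667) + (1.6667)·(3.3333)) / 5 = -2.3333/5 = -0.4667
  S[B,B] = ((-3.6667)·(-3.6667) + (0.3333)·(0.3333) + (-1.6667)·(-1.6667) + (2.3333)·(2.3333) + (-0.6667)·(-0.6667) + (3.3333)·(3.3333)) / 5 = 33.3333/5 = 6.6667

S is symmetric (S[j,i] = S[i,j]). Assembling:

S = [[7.8667, -0.4667],
 [-0.4667, 6.6667]]


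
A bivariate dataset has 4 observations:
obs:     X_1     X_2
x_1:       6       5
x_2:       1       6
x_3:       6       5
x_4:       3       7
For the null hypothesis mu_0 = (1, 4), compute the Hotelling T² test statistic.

Step 1 — sample mean vector:
  mean(X_1) = (6 + 1 + 6 + 3) / 4 = 16/4 = 4
  mean(X_2) = (5 + 6 + 5 + 7) / 4 = 23/4 = 5.75
  x̄ = (4, 5.75),  deviation x̄ - mu_0 = (4, 5.75) - (1, 4) = (3, 1.75).

Step 2 — sample covariance matrix, S[i,j] = (1/(n-1)) · Σ_k (x_{k,i} - mean_i) · (x_{k,j} - mean_j), divisor n-1 = 3:
  S[X_1,X_1] = ((2)·(2) + (-3)·(-3) + (2)·(2) + (-1)·(-1)) / 3 = 18/3 = 6
  S[X_1,X_2] = ((2)·(-0.75) + (-3)·(0.25) + (2)·(-0.75) + (-1)·(1.25)) / 3 = -5/3 = -1.6667
  S[X_2,X_2] = ((-0.75)·(-0.75) + (0.25)·(0.25) + (-0.75)·(-0.75) + (1.25)·(1.25)) / 3 = 2.75/3 = 0.9167
  S = [[6, -1.6667],
 [-1.6667, 0.9167]].

Step 3 — invert S. det(S) = 6·0.9167 - (-1.6667)² = 2.7222.
  S^{-1} = (1/det) · [[d, -b], [-b, a]] = [[0.3367, 0.6122],
 [0.6122, 2.2041]].

Step 4 — quadratic form (x̄ - mu_0)^T · S^{-1} · (x̄ - mu_0):
  S^{-1} · (x̄ - mu_0) = (2.0816, 5.6939),
  (x̄ - mu_0)^T · [...] = (3)·(2.0816) + (1.75)·(5.6939) = 16.2092.

Step 5 — scale by n: T² = 4 · 16.2092 = 64.8367.

T² ≈ 64.8367


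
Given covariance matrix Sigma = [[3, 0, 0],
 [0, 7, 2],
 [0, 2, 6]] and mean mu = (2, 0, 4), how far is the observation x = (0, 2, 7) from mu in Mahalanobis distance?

Step 1 — centre the observation: (x - mu) = (-2, 2, 3).

Step 2 — invert Sigma (cofactor / det for 3×3, or solve directly):
  Sigma^{-1} = [[0.3333, 0, 0],
 [0, 0.1579, -0.0526],
 [0, -0.0526, 0.1842]].

Step 3 — form the quadratic (x - mu)^T · Sigma^{-1} · (x - mu):
  Sigma^{-1} · (x - mu) = (-0.6667, 0.1579, 0.4474).
  (x - mu)^T · [Sigma^{-1} · (x - mu)] = (-2)·(-0.6667) + (2)·(0.1579) + (3)·(0.4474) = 2.9912.

Step 4 — take square root: d = √(2.9912) ≈ 1.7295.

d(x, mu) = √(2.9912) ≈ 1.7295


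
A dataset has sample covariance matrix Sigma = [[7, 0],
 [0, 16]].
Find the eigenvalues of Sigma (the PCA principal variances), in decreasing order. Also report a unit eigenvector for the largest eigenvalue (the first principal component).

Step 1 — characteristic polynomial of 2×2 Sigma:
  det(Sigma - λI) = λ² - trace · λ + det = 0.
  trace = 7 + 16 = 23, det = 7·16 - (0)² = 112.
Step 2 — discriminant:
  Δ = trace² - 4·det = 529 - 448 = 81.
Step 3 — eigenvalues:
  λ = (trace ± √Δ)/2 = (23 ± 9)/2,
  λ_1 = 16,  λ_2 = 7.

Step 4 — unit eigenvector for λ_1: Sigma is diagonal, so its eigenvectors are the coordinate axes. λ_1 = 16 is the diagonal entry on the second coordinate axis, hence
  v_1 = (0, 1) (||v_1|| = 1).

λ_1 = 16,  λ_2 = 7;  v_1 ≈ (0, 1)


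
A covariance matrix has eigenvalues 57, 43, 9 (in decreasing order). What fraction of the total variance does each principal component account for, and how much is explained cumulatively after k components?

Step 1 — total variance = trace(Sigma) = Σ λ_i = 57 + 43 + 9 = 109.

Step 2 — fraction explained by component i = λ_i / Σ λ:
  PC1: 57/109 = 0.5229
  PC2: 43/109 = 0.3945
  PC3: 9/109 = 0.0826

Step 3 — cumulative fraction after k components = (λ_1 + ... + λ_k) / Σ λ:
  k = 1: 57/109 = 0.5229
  k = 2: (57 + 43)/109 = 100/109 = 0.9174
  k = 3: (57 + 43 + 9)/109 = 109/109 = 1

Summary (fraction, with percent):

explained: PC1 0.5229 (52.29%), PC2 0.3945 (39.45%), PC3 0.0826 (8.26%);  cumulative: 0.5229, 0.9174, 1


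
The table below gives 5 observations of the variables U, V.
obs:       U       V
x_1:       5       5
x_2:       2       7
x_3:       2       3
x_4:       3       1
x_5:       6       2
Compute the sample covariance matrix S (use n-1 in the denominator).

Step 1 — column means:
  mean(U) = (5 + 2 + 2 + 3 + 6) / 5 = 18/5 = 3.6
  mean(V) = (5 + 7 + 3 + 1 + 2) / 5 = 18/5 = 3.6

Step 2 — sample covariance S[i,j] = (1/(n-1)) · Σ_k (x_{k,i} - mean_i) · (x_{k,j} - mean_j), with n-1 = 4.
  S[U,U] = ((1.4)·(1.4) + (-1.6)·(-1.6) + (-1.6)·(-1.6) + (-0.6)·(-0.6) + (2.4)·(2.4)) / 4 = 13.2/4 = 3.3
  S[U,V] = ((1.4)·(1.4) + (-1.6)·(3.4) + (-1.6)·(-0.6) + (-0.6)·(-2.6) + (2.4)·(-1.6)) / 4 = -4.8/4 = -1.2
  S[V,V] = ((1.4)·(1.4) + (3.4)·(3.4) + (-0.6)·(-0.6) + (-2.6)·(-2.6) + (-1.6)·(-1.6)) / 4 = 23.2/4 = 5.8

S is symmetric (S[j,i] = S[i,j]). Assembling:

S = [[3.3, -1.2],
 [-1.2, 5.8]]


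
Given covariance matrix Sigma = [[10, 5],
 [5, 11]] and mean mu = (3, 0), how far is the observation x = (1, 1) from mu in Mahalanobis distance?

Step 1 — centre the observation: (x - mu) = (-2, 1).

Step 2 — invert Sigma. det(Sigma) = 10·11 - (5)² = 85.
  Sigma^{-1} = (1/det) · [[d, -b], [-b, a]] = [[0.1294, -0.0588],
 [-0.0588, 0.1176]].

Step 3 — form the quadratic (x - mu)^T · Sigma^{-1} · (x - mu):
  Sigma^{-1} · (x - mu) = (-0.3176, 0.2353).
  (x - mu)^T · [Sigma^{-1} · (x - mu)] = (-2)·(-0.3176) + (1)·(0.2353) = 0.8706.

Step 4 — take square root: d = √(0.8706) ≈ 0.9331.

d(x, mu) = √(0.8706) ≈ 0.9331


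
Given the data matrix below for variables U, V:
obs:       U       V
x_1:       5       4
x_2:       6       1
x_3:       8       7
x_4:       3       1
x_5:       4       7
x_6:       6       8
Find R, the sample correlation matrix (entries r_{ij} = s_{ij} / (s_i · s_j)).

Step 1 — column means:
  mean(U) = (5 + 6 + 8 + 3 + 4 + 6) / 6 = 32/6 = 5.3333
  mean(V) = (4 + 1 + 7 + 1 + 7 + 8) / 6 = 28/6 = 4.6667

Step 2 — sample variances and covariances s[i,j] = (1/(n-1)) · Σ_k (x_{k,i} - mean_i) · (x_{k,j} - mean_j), with n-1 = 5:
  s[U,U] = ((-0.3333)·(-0.3333) + (0.6667)·(0.6667) + (2.6667)·(2.6667) + (-2.3333)·(-2.3333) + (-1.3333)·(-1.3333) + (0.6667)·(0.6667)) / 5 = 15.3333/5 = 3.0667
  s[U,V] = ((-0.3333)·(-0.6667) + (0.6667)·(-3.6667) + (2.6667)·(2.3333) + (-2.3333)·(-3.6667) + (-1.3333)·(2.3333) + (0.6667)·(3.3333)) / 5 = 11.6667/5 = 2.3333
  s[V,V] = ((-0.6667)·(-0.6667) + (-3.6667)·(-3.6667) + (2.3333)·(2.3333) + (-3.6667)·(-3.6667) + (2.3333)·(2.3333) + (3.3333)·(3.3333)) / 5 = 49.3333/5 = 9.8667
  Sample standard deviations s_i = √(s[i,i]):
  s(U) = √(3.0667) = 1.7512
  s(V) = √(9.8667) = 3.1411

Step 3 — r_{ij} = s_{ij} / (s_i · s_j):
  r[U,U] = 1 (diagonal).
  r[U,V] = 2.3333 / (1.7512 · 3.1411) = 2.3333 / 5.5007 = 0.4242
  r[V,V] = 1 (diagonal).

R is symmetric with unit diagonal. Assembling:

R = [[1, 0.4242],
 [0.4242, 1]]


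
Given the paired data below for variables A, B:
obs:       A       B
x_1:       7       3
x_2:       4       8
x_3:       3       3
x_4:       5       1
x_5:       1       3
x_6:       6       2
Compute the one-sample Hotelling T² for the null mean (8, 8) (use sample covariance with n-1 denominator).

Step 1 — sample mean vector:
  mean(A) = (7 + 4 + 3 + 5 + 1 + 6) / 6 = 26/6 = 4.3333
  mean(B) = (3 + 8 + 3 + 1 + 3 + 2) / 6 = 20/6 = 3.3333
  x̄ = (4.3333, 3.3333),  deviation x̄ - mu_0 = (4.3333, 3.3333) - (8, 8) = (-3.6667, -4.6667).

Step 2 — sample covariance matrix, S[i,j] = (1/(n-1)) · Σ_k (x_{k,i} - mean_i) · (x_{k,j} - mean_j), divisor n-1 = 5:
  S[A,A] = ((2.6667)·(2.6667) + (-0.3333)·(-0.3333) + (-1.3333)·(-1.3333) + (0.6667)·(0.6667) + (-3.3333)·(-3.3333) + (1.6667)·(1.6667)) / 5 = 23.3333/5 = 4.6667
  S[A,B] = ((2.6667)·(-0.3333) + (-0.3333)·(4.6667) + (-1.3333)·(-0.3333) + (0.6667)·(-2.3333) + (-3.3333)·(-0.3333) + (1.6667)·(-1.3333)) / 5 = -4.6667/5 = -0.9333
  S[B,B] = ((-0.3333)·(-0.3333) + (4.6667)·(4.6667) + (-0.3333)·(-0.3333) + (-2.3333)·(-2.3333) + (-0.3333)·(-0.3333) + (-1.3333)·(-1.3333)) / 5 = 29.3333/5 = 5.8667
  S = [[4.6667, -0.9333],
 [-0.9333, 5.8667]].

Step 3 — invert S. det(S) = 4.6667·5.8667 - (-0.9333)² = 26.5067.
  S^{-1} = (1/det) · [[d, -b], [-b, a]] = [[0.2213, 0.0352],
 [0.0352, 0.1761]].

Step 4 — quadratic form (x̄ - mu_0)^T · S^{-1} · (x̄ - mu_0):
  S^{-1} · (x̄ - mu_0) = (-0.9759, -0.9507),
  (x̄ - mu_0)^T · [...] = (-3.6667)·(-0.9759) + (-4.6667)·(-0.9507) = 8.0148.

Step 5 — scale by n: T² = 6 · 8.0148 = 48.0885.

T² ≈ 48.0885


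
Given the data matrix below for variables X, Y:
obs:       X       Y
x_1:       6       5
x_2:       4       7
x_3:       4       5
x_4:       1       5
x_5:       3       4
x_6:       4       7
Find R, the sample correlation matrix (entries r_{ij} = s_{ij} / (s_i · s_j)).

Step 1 — column means:
  mean(X) = (6 + 4 + 4 + 1 + 3 + 4) / 6 = 22/6 = 3.6667
  mean(Y) = (5 + 7 + 5 + 5 + 4 + 7) / 6 = 33/6 = 5.5

Step 2 — sample variances and covariances s[i,j] = (1/(n-1)) · Σ_k (x_{k,i} - mean_i) · (x_{k,j} - mean_j), with n-1 = 5:
  s[X,X] = ((2.3333)·(2.3333) + (0.3333)·(0.3333) + (0.3333)·(0.3333) + (-2.6667)·(-2.6667) + (-0.6667)·(-0.6667) + (0.3333)·(0.3333)) / 5 = 13.3333/5 = 2.6667
  s[X,Y] = ((2.3333)·(-0.5) + (0.3333)·(1.5) + (0.3333)·(-0.5) + (-2.6667)·(-0.5) + (-0.6667)·(-1.5) + (0.3333)·(1.5)) / 5 = 2/5 = 0.4
  s[Y,Y] = ((-0.5)·(-0.5) + (1.5)·(1.5) + (-0.5)·(-0.5) + (-0.5)·(-0.5) + (-1.5)·(-1.5) + (1.5)·(1.5)) / 5 = 7.5/5 = 1.5
  Sample standard deviations s_i = √(s[i,i]):
  s(X) = √(2.6667) = 1.633
  s(Y) = √(1.5) = 1.2247

Step 3 — r_{ij} = s_{ij} / (s_i · s_j):
  r[X,X] = 1 (diagonal).
  r[X,Y] = 0.4 / (1.633 · 1.2247) = 0.4 / 2 = 0.2
  r[Y,Y] = 1 (diagonal).

R is symmetric with unit diagonal. Assembling:

R = [[1, 0.2],
 [0.2, 1]]


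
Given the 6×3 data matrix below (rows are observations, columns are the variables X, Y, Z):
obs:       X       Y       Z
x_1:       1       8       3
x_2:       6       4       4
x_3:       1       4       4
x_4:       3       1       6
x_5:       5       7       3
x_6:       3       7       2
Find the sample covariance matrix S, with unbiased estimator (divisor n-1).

Step 1 — column means:
  mean(X) = (1 + 6 + 1 + 3 + 5 + 3) / 6 = 19/6 = 3.1667
  mean(Y) = (8 + 4 + 4 + 1 + 7 + 7) / 6 = 31/6 = 5.1667
  mean(Z) = (3 + 4 + 4 + 6 + 3 + 2) / 6 = 22/6 = 3.6667

Step 2 — sample covariance S[i,j] = (1/(n-1)) · Σ_k (x_{k,i} - mean_i) · (x_{k,j} - mean_j), with n-1 = 5.
  S[X,X] = ((-2.1667)·(-2.1667) + (2.8333)·(2.8333) + (-2.1667)·(-2.1667) + (-0.1667)·(-0.1667) + (1.8333)·(1.8333) + (-0.1667)·(-0.1667)) / 5 = 20.8333/5 = 4.1667
  S[X,Y] = ((-2.1667)·(2.8333) + (2.8333)·(-1.1667) + (-2.1667)·(-1.1667) + (-0.1667)·(-4.1667) + (1.8333)·(1.8333) + (-0.1667)·(1.8333)) / 5 = -3.1667/5 = -0.6333
  S[X,Z] = ((-2.1667)·(-0.6667) + (2.8333)·(0.3333) + (-2.1667)·(0.3333) + (-0.1667)·(2.3333) + (1.8333)·(-0.6667) + (-0.1667)·(-1.6667)) / 5 = 0.3333/5 = 0.0667
  S[Y,Y] = ((2.8333)·(2.8333) + (-1.1667)·(-1.1667) + (-1.1667)·(-1.1667) + (-4.1667)·(-4.1667) + (1.8333)·(1.8333) + (1.8333)·(1.8333)) / 5 = 34.8333/5 = 6.9667
  S[Y,Z] = ((2.8333)·(-0.6667) + (-1.1667)·(0.3333) + (-1.1667)·(0.3333) + (-4.1667)·(2.3333) + (1.8333)·(-0.6667) + (1.8333)·(-1.6667)) / 5 = -16.6667/5 = -3.3333
  S[Z,Z] = ((-0.6667)·(-0.6667) + (0.3333)·(0.3333) + (0.3333)·(0.3333) + (2.3333)·(2.3333) + (-0.6667)·(-0.6667) + (-1.6667)·(-1.6667)) / 5 = 9.3333/5 = 1.8667

S is symmetric (S[j,i] = S[i,j]). Assembling:

S = [[4.1667, -0.6333, 0.0667],
 [-0.6333, 6.9667, -3.3333],
 [0.0667, -3.3333, 1.8667]]


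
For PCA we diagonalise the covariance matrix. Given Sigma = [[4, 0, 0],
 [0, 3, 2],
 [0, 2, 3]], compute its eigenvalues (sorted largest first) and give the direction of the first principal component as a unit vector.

Step 1 — characteristic polynomial p(λ) = det(λI - Sigma) = λ³ - tr·λ² + c_1·λ - det, where tr = trace, c_1 = sum of the principal 2×2 minors, det = det(Sigma):
  tr = 4 + 3 + 3 = 10,
  c_1 = (4·3 - (0)²) + (4·3 - (0)²) + (3·3 - (2)²) = 12 + 12 + 5 = 29,
  det = 4·(3·3 - (2)²) - (0)·((0)·3 - (2)·(0)) + (0)·((0)·(2) - 3·(0)) = 4·(5) - (0)·(0) + (0)·(0) = 20.
  So p(λ) = λ³ - 10λ² + 29λ - 20.
Step 2 — look for an integer root (rational root theorem: any rational root is an integer divisor of 20). Testing λ = 1:
  p(1) = 1 - 10 + 29 - 20 = 0  ✓
  Dividing out (λ - 1): p(λ) = (λ - 1)(λ² - 9λ + 20).
Step 3 — remaining eigenvalues from the quadratic λ² - 9λ + 20 = 0:
  Δ = 9² - 4·20 = 81 - 80 = 1,  λ = (9 ± √1)/2 = (9 ± 1)/2 = 5 or 4.
  Sorted: λ_1 = 5,  λ_2 = 4,  λ_3 = 1  (check: sum = 10 = tr ✓).

Step 4 — unit eigenvector for λ_1 = 5: v spans the null space of (Sigma - λ_1 I), whose rows are
  r_1 = (-1, 0, 0),  r_2 = (0, -2, 2),  r_3 = (0, 2, -2).
  v is orthogonal to every row, so take v ∝ r_1 × r_2 = ((0)·(2) - (0)·(-2), (0)·(0) - (-1)·(2), (-1)·(-2) - (0)·(0)) = (0, 2, 2).
  Rescale (divide by 2): u = (0, 1, 1).
  ||u|| = √((0)² + (1)² + (1)²) = √(2) ≈ 1.4142,  v_1 = u/||u|| ≈ (0, 0.7071, 0.7071) (||v_1|| = 1).

λ_1 = 5,  λ_2 = 4,  λ_3 = 1;  v_1 ≈ (0, 0.7071, 0.7071)


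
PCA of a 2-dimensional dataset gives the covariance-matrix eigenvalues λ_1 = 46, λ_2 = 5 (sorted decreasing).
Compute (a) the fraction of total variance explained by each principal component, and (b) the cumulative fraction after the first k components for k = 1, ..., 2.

Step 1 — total variance = trace(Sigma) = Σ λ_i = 46 + 5 = 51.

Step 2 — fraction explained by component i = λ_i / Σ λ:
  PC1: 46/51 = 0.902
  PC2: 5/51 = 0.098

Step 3 — cumulative fraction after k components = (λ_1 + ... + λ_k) / Σ λ:
  k = 1: 46/51 = 0.902
  k = 2: (46 + 5)/51 = 51/51 = 1

Summary (fraction, with percent):

explained: PC1 0.902 (90.2%), PC2 0.098 (9.8%);  cumulative: 0.902, 1


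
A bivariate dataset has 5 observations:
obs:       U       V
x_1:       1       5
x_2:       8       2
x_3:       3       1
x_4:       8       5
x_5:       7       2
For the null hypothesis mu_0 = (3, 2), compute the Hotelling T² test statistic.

Step 1 — sample mean vector:
  mean(U) = (1 + 8 + 3 + 8 + 7) / 5 = 27/5 = 5.4
  mean(V) = (5 + 2 + 1 + 5 + 2) / 5 = 15/5 = 3
  x̄ = (5.4, 3),  deviation x̄ - mu_0 = (5.4, 3) - (3, 2) = (2.4, 1).

Step 2 — sample covariance matrix, S[i,j] = (1/(n-1)) · Σ_k (x_{k,i} - mean_i) · (x_{k,j} - mean_j), divisor n-1 = 4:
  S[U,U] = ((-4.4)·(-4.4) + (2.6)·(2.6) + (-2.4)·(-2.4) + (2.6)·(2.6) + (1.6)·(1.6)) / 4 = 41.2/4 = 10.3
  S[U,V] = ((-4.4)·(2) + (2.6)·(-1) + (-2.4)·(-2) + (2.6)·(2) + (1.6)·(-1)) / 4 = -3/4 = -0.75
  S[V,V] = ((2)·(2) + (-1)·(-1) + (-2)·(-2) + (2)·(2) + (-1)·(-1)) / 4 = 14/4 = 3.5
  S = [[10.3, -0.75],
 [-0.75, 3.5]].

Step 3 — invert S. det(S) = 10.3·3.5 - (-0.75)² = 35.4875.
  S^{-1} = (1/det) · [[d, -b], [-b, a]] = [[0.0986, 0.0211],
 [0.0211, 0.2902]].

Step 4 — quadratic form (x̄ - mu_0)^T · S^{-1} · (x̄ - mu_0):
  S^{-1} · (x̄ - mu_0) = (0.2578, 0.341),
  (x̄ - mu_0)^T · [...] = (2.4)·(0.2578) + (1)·(0.341) = 0.9598.

Step 5 — scale by n: T² = 5 · 0.9598 = 4.7989.

T² ≈ 4.7989


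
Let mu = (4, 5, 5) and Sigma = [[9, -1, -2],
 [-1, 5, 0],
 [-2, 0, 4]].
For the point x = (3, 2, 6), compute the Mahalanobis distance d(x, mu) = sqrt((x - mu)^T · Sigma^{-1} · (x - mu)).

Step 1 — centre the observation: (x - mu) = (-1, -3, 1).

Step 2 — invert Sigma (cofactor / det for 3×3, or solve directly):
  Sigma^{-1} = [[0.1282, 0.0256, 0.0641],
 [0.0256, 0.2051, 0.0128],
 [0.0641, 0.0128, 0.2821]].

Step 3 — form the quadratic (x - mu)^T · Sigma^{-1} · (x - mu):
  Sigma^{-1} · (x - mu) = (-0.141, -0.6282, 0.1795).
  (x - mu)^T · [Sigma^{-1} · (x - mu)] = (-1)·(-0.141) + (-3)·(-0.6282) + (1)·(0.1795) = 2.2051.

Step 4 — take square root: d = √(2.2051) ≈ 1.485.

d(x, mu) = √(2.2051) ≈ 1.485


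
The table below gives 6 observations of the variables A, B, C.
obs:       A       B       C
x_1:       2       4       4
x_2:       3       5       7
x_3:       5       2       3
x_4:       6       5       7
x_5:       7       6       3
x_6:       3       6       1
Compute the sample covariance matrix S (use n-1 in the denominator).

Step 1 — column means:
  mean(A) = (2 + 3 + 5 + 6 + 7 + 3) / 6 = 26/6 = 4.3333
  mean(B) = (4 + 5 + 2 + 5 + 6 + 6) / 6 = 28/6 = 4.6667
  mean(C) = (4 + 7 + 3 + 7 + 3 + 1) / 6 = 25/6 = 4.1667

Step 2 — sample covariance S[i,j] = (1/(n-1)) · Σ_k (x_{k,i} - mean_i) · (x_{k,j} - mean_j), with n-1 = 5.
  S[A,A] = ((-2.3333)·(-2.3333) + (-1.3333)·(-1.3333) + (0.6667)·(0.6667) + (1.6667)·(1.6667) + (2.6667)·(2.6667) + (-1.3333)·(-1.3333)) / 5 = 19.3333/5 = 3.8667
  S[A,B] = ((-2.3333)·(-0.6667) + (-1.3333)·(0.3333) + (0.6667)·(-2.6667) + (1.6667)·(0.3333) + (2.6667)·(1.3333) + (-1.3333)·(1.3333)) / 5 = 1.6667/5 = 0.3333
  S[A,C] = ((-2.3333)·(-0.1667) + (-1.3333)·(2.8333) + (0.6667)·(-1.1667) + (1.6667)·(2.8333) + (2.6667)·(-1.1667) + (-1.3333)·(-3.1667)) / 5 = 1.6667/5 = 0.3333
  S[B,B] = ((-0.6667)·(-0.6667) + (0.3333)·(0.3333) + (-2.6667)·(-2.6667) + (0.3333)·(0.3333) + (1.3333)·(1.3333) + (1.3333)·(1.3333)) / 5 = 11.3333/5 = 2.2667
  S[B,C] = ((-0.6667)·(-0.1667) + (0.3333)·(2.8333) + (-2.6667)·(-1.1667) + (0.3333)·(2.8333) + (1.3333)·(-1.1667) + (1.3333)·(-3.1667)) / 5 = -0.6667/5 = -0.1333
  S[C,C] = ((-0.1667)·(-0.1667) + (2.8333)·(2.8333) + (-1.1667)·(-1.1667) + (2.8333)·(2.8333) + (-1.1667)·(-1.1667) + (-3.1667)·(-3.1667)) / 5 = 28.8333/5 = 5.7667

S is symmetric (S[j,i] = S[i,j]). Assembling:

S = [[3.8667, 0.3333, 0.3333],
 [0.3333, 2.2667, -0.1333],
 [0.3333, -0.1333, 5.7667]]


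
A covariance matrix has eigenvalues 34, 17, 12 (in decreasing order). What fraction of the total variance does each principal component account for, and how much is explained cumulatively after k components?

Step 1 — total variance = trace(Sigma) = Σ λ_i = 34 + 17 + 12 = 63.

Step 2 — fraction explained by component i = λ_i / Σ λ:
  PC1: 34/63 = 0.5397
  PC2: 17/63 = 0.2698
  PC3: 12/63 = 0.1905

Step 3 — cumulative fraction after k components = (λ_1 + ... + λ_k) / Σ λ:
  k = 1: 34/63 = 0.5397
  k = 2: (34 + 17)/63 = 51/63 = 0.8095
  k = 3: (34 + 17 + 12)/63 = 63/63 = 1

Summary (fraction, with percent):

explained: PC1 0.5397 (53.97%), PC2 0.2698 (26.98%), PC3 0.1905 (19.05%);  cumulative: 0.5397, 0.8095, 1


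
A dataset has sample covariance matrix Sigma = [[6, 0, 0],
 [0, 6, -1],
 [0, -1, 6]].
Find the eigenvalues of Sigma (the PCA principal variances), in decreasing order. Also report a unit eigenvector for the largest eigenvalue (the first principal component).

Step 1 — characteristic polynomial p(λ) = det(λI - Sigma) = λ³ - tr·λ² + c_1·λ - det, where tr = trace, c_1 = sum of the principal 2×2 minors, det = det(Sigma):
  tr = 6 + 6 + 6 = 18,
  c_1 = (6·6 - (0)²) + (6·6 - (0)²) + (6·6 - (-1)²) = 36 + 36 + 35 = 107,
  det = 6·(6·6 - (-1)²) - (0)·((0)·6 - (-1)·(0)) + (0)·((0)·(-1) - 6·(0)) = 6·(35) - (0)·(0) + (0)·(0) = 210.
  So p(λ) = λ³ - 18λ² + 107λ - 210.
Step 2 — look for an integer root (rational root theorem: any rational root is an integer divisor of 210). Testing λ = 5:
  p(5) = 125 - 450 + 535 - 210 = 0  ✓
  Dividing out (λ - 5): p(λ) = (λ - 5)(λ² - 13λ + 42).
Step 3 — remaining eigenvalues from the quadratic λ² - 13λ + 42 = 0:
  Δ = 13² - 4·42 = 169 - 168 = 1,  λ = (13 ± √1)/2 = (13 ± 1)/2 = 7 or 6.
  Sorted: λ_1 = 7,  λ_2 = 6,  λ_3 = 5  (check: sum = 18 = tr ✓).

Step 4 — unit eigenvector for λ_1 = 7: v spans the null space of (Sigma - λ_1 I), whose rows are
  r_1 = (-1, 0, 0),  r_2 = (0, -1, -1),  r_3 = (0, -1, -1).
  v is orthogonal to every row, so take v ∝ r_1 × r_2 = ((0)·(-1) - (0)·(-1), (0)·(0) - (-1)·(-1), (-1)·(-1) - (0)·(0)) = (0, -1, 1).
  Rescale (multiply by -1 so the first nonzero entry is positive): u = (0, 1, -1).
  ||u|| = √((0)² + (1)² + (-1)²) = √(2) ≈ 1.4142,  v_1 = u/||u|| ≈ (0, 0.7071, -0.7071) (||v_1|| = 1).

λ_1 = 7,  λ_2 = 6,  λ_3 = 5;  v_1 ≈ (0, 0.7071, -0.7071)


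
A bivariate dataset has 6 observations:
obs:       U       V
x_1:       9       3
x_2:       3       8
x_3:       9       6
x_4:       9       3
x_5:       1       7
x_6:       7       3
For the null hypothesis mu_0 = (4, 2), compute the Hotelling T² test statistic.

Step 1 — sample mean vector:
  mean(U) = (9 + 3 + 9 + 9 + 1 + 7) / 6 = 38/6 = 6.3333
  mean(V) = (3 + 8 + 6 + 3 + 7 + 3) / 6 = 30/6 = 5
  x̄ = (6.3333, 5),  deviation x̄ - mu_0 = (6.3333, 5) - (4, 2) = (2.3333, 3).

Step 2 — sample covariance matrix, S[i,j] = (1/(n-1)) · Σ_k (x_{k,i} - mean_i) · (x_{k,j} - mean_j), divisor n-1 = 5:
  S[U,U] = ((2.6667)·(2.6667) + (-3.3333)·(-3.3333) + (2.6667)·(2.6667) + (2.6667)·(2.6667) + (-5.3333)·(-5.3333) + (0.6667)·(0.6667)) / 5 = 61.3333/5 = 12.2667
  S[U,V] = ((2.6667)·(-2) + (-3.3333)·(3) + (2.6667)·(1) + (2.6667)·(-2) + (-5.3333)·(2) + (0.6667)·(-2)) / 5 = -30/5 = -6
  S[V,V] = ((-2)·(-2) + (3)·(3) + (1)·(1) + (-2)·(-2) + (2)·(2) + (-2)·(-2)) / 5 = 26/5 = 5.2
  S = [[12.2667, -6],
 [-6, 5.2]].

Step 3 — invert S. det(S) = 12.2667·5.2 - (-6)² = 27.7867.
  S^{-1} = (1/det) · [[d, -b], [-b, a]] = [[0.1871, 0.2159],
 [0.2159, 0.4415]].

Step 4 — quadratic form (x̄ - mu_0)^T · S^{-1} · (x̄ - mu_0):
  S^{-1} · (x̄ - mu_0) = (1.0845, 1.8282),
  (x̄ - mu_0)^T · [...] = (2.3333)·(1.0845) + (3)·(1.8282) = 8.015.

Step 5 — scale by n: T² = 6 · 8.015 = 48.0902.

T² ≈ 48.0902


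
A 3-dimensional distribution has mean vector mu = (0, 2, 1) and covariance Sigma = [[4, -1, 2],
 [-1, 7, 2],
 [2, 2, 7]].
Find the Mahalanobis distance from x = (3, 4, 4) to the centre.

Step 1 — centre the observation: (x - mu) = (3, 2, 3).

Step 2 — invert Sigma (cofactor / det for 3×3, or solve directly):
  Sigma^{-1} = [[0.3285, 0.0803, -0.1168],
 [0.0803, 0.1752, -0.073],
 [-0.1168, -0.073, 0.1971]].

Step 3 — form the quadratic (x - mu)^T · Sigma^{-1} · (x - mu):
  Sigma^{-1} · (x - mu) = (0.7956, 0.3723, 0.0949).
  (x - mu)^T · [Sigma^{-1} · (x - mu)] = (3)·(0.7956) + (2)·(0.3723) + (3)·(0.0949) = 3.4161.

Step 4 — take square root: d = √(3.4161) ≈ 1.8483.

d(x, mu) = √(3.4161) ≈ 1.8483


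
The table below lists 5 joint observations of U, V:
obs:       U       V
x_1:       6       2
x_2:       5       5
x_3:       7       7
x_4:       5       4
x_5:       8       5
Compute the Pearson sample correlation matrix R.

Step 1 — column means:
  mean(U) = (6 + 5 + 7 + 5 + 8) / 5 = 31/5 = 6.2
  mean(V) = (2 + 5 + 7 + 4 + 5) / 5 = 23/5 = 4.6

Step 2 — sample variances and covariances s[i,j] = (1/(n-1)) · Σ_k (x_{k,i} - mean_i) · (x_{k,j} - mean_j), with n-1 = 4:
  s[U,U] = ((-0.2)·(-0.2) + (-1.2)·(-1.2) + (0.8)·(0.8) + (-1.2)·(-1.2) + (1.8)·(1.8)) / 4 = 6.8/4 = 1.7
  s[U,V] = ((-0.2)·(-2.6) + (-1.2)·(0.4) + (0.8)·(2.4) + (-1.2)·(-0.6) + (1.8)·(0.4)) / 4 = 3.4/4 = 0.85
  s[V,V] = ((-2.6)·(-2.6) + (0.4)·(0.4) + (2.4)·(2.4) + (-0.6)·(-0.6) + (0.4)·(0.4)) / 4 = 13.2/4 = 3.3
  Sample standard deviations s_i = √(s[i,i]):
  s(U) = √(1.7) = 1.3038
  s(V) = √(3.3) = 1.8166

Step 3 — r_{ij} = s_{ij} / (s_i · s_j):
  r[U,U] = 1 (diagonal).
  r[U,V] = 0.85 / (1.3038 · 1.8166) = 0.85 / 2.3685 = 0.3589
  r[V,V] = 1 (diagonal).

R is symmetric with unit diagonal. Assembling:

R = [[1, 0.3589],
 [0.3589, 1]]


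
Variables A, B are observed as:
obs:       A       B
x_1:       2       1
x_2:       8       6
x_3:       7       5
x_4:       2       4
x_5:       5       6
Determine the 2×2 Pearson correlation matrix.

Step 1 — column means:
  mean(A) = (2 + 8 + 7 + 2 + 5) / 5 = 24/5 = 4.8
  mean(B) = (1 + 6 + 5 + 4 + 6) / 5 = 22/5 = 4.4

Step 2 — sample variances and covariances s[i,j] = (1/(n-1)) · Σ_k (x_{k,i} - mean_i) · (x_{k,j} - mean_j), with n-1 = 4:
  s[A,A] = ((-2.8)·(-2.8) + (3.2)·(3.2) + (2.2)·(2.2) + (-2.8)·(-2.8) + (0.2)·(0.2)) / 4 = 30.8/4 = 7.7
  s[A,B] = ((-2.8)·(-3.4) + (3.2)·(1.6) + (2.2)·(0.6) + (-2.8)·(-0.4) + (0.2)·(1.6)) / 4 = 17.4/4 = 4.35
  s[B,B] = ((-3.4)·(-3.4) + (1.6)·(1.6) + (0.6)·(0.6) + (-0.4)·(-0.4) + (1.6)·(1.6)) / 4 = 17.2/4 = 4.3
  Sample standard deviations s_i = √(s[i,i]):
  s(A) = √(7.7) = 2.7749
  s(B) = √(4.3) = 2.0736

Step 3 — r_{ij} = s_{ij} / (s_i · s_j):
  r[A,A] = 1 (diagonal).
  r[A,B] = 4.35 / (2.7749 · 2.0736) = 4.35 / 5.7541 = 0.756
  r[B,B] = 1 (diagonal).

R is symmetric with unit diagonal. Assembling:

R = [[1, 0.756],
 [0.756, 1]]


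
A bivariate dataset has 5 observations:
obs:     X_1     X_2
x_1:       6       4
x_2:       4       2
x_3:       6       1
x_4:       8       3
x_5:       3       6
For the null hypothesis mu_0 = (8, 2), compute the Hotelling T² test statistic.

Step 1 — sample mean vector:
  mean(X_1) = (6 + 4 + 6 + 8 + 3) / 5 = 27/5 = 5.4
  mean(X_2) = (4 + 2 + 1 + 3 + 6) / 5 = 16/5 = 3.2
  x̄ = (5.4, 3.2),  deviation x̄ - mu_0 = (5.4, 3.2) - (8, 2) = (-2.6, 1.2).

Step 2 — sample covariance matrix, S[i,j] = (1/(n-1)) · Σ_k (x_{k,i} - mean_i) · (x_{k,j} - mean_j), divisor n-1 = 4:
  S[X_1,X_1] = ((0.6)·(0.6) + (-1.4)·(-1.4) + (0.6)·(0.6) + (2.6)·(2.6) + (-2.4)·(-2.4)) / 4 = 15.2/4 = 3.8
  S[X_1,X_2] = ((0.6)·(0.8) + (-1.4)·(-1.2) + (0.6)·(-2.2) + (2.6)·(-0.2) + (-2.4)·(2.8)) / 4 = -6.4/4 = -1.6
  S[X_2,X_2] = ((0.8)·(0.8) + (-1.2)·(-1.2) + (-2.2)·(-2.2) + (-0.2)·(-0.2) + (2.8)·(2.8)) / 4 = 14.8/4 = 3.7
  S = [[3.8, -1.6],
 [-1.6, 3.7]].

Step 3 — invert S. det(S) = 3.8·3.7 - (-1.6)² = 11.5.
  S^{-1} = (1/det) · [[d, -b], [-b, a]] = [[0.3217, 0.1391],
 [0.1391, 0.3304]].

Step 4 — quadratic form (x̄ - mu_0)^T · S^{-1} · (x̄ - mu_0):
  S^{-1} · (x̄ - mu_0) = (-0.6696, 0.0348),
  (x̄ - mu_0)^T · [...] = (-2.6)·(-0.6696) + (1.2)·(0.0348) = 1.7826.

Step 5 — scale by n: T² = 5 · 1.7826 = 8.913.

T² ≈ 8.913


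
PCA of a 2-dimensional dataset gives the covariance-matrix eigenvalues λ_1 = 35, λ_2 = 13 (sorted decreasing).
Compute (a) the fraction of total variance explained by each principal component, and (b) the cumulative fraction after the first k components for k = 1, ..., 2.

Step 1 — total variance = trace(Sigma) = Σ λ_i = 35 + 13 = 48.

Step 2 — fraction explained by component i = λ_i / Σ λ:
  PC1: 35/48 = 0.7292
  PC2: 13/48 = 0.2708

Step 3 — cumulative fraction after k components = (λ_1 + ... + λ_k) / Σ λ:
  k = 1: 35/48 = 0.7292
  k = 2: (35 + 13)/48 = 48/48 = 1

Summary (fraction, with percent):

explained: PC1 0.7292 (72.92%), PC2 0.2708 (27.08%);  cumulative: 0.7292, 1


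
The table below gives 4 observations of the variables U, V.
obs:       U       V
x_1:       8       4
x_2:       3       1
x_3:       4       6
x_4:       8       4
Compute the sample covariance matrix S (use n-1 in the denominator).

Step 1 — column means:
  mean(U) = (8 + 3 + 4 + 8) / 4 = 23/4 = 5.75
  mean(V) = (4 + 1 + 6 + 4) / 4 = 15/4 = 3.75

Step 2 — sample covariance S[i,j] = (1/(n-1)) · Σ_k (x_{k,i} - mean_i) · (x_{k,j} - mean_j), with n-1 = 3.
  S[U,U] = ((2.25)·(2.25) + (-2.75)·(-2.75) + (-1.75)·(-1.75) + (2.25)·(2.25)) / 3 = 20.75/3 = 6.9167
  S[U,V] = ((2.25)·(0.25) + (-2.75)·(-2.75) + (-1.75)·(2.25) + (2.25)·(0.25)) / 3 = 4.75/3 = 1.5833
  S[V,V] = ((0.25)·(0.25) + (-2.75)·(-2.75) + (2.25)·(2.25) + (0.25)·(0.25)) / 3 = 12.75/3 = 4.25

S is symmetric (S[j,i] = S[i,j]). Assembling:

S = [[6.9167, 1.5833],
 [1.5833, 4.25]]


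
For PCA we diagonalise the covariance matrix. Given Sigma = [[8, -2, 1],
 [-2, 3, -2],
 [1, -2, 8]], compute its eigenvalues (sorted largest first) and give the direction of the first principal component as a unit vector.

Step 1 — characteristic polynomial p(λ) = det(λI - Sigma) = λ³ - tr·λ² + c_1·λ - det, where tr = trace, c_1 = sum of the principal 2×2 minors, det = det(Sigma):
  tr = 8 + 3 + 8 = 19,
  c_1 = (8·3 - (-2)²) + (8·8 - (1)²) + (3·8 - (-2)²) = 20 + 63 + 20 = 103,
  det = 8·(3·8 - (-2)²) - (-2)·((-2)·8 - (-2)·(1)) + (1)·((-2)·(-2) - 3·(1)) = 8·(20) - (-2)·(-14) + (1)·(1) = 133.
  So p(λ) = λ³ - 19λ² + 103λ - 133.
Step 2 — look for an integer root (rational root theorem: any rational root is an integer divisor of 133). Testing λ = 7:
  p(7) = 343 - 931 + 721 - 133 = 0  ✓
  Dividing out (λ - 7): p(λ) = (λ - 7)(λ² - 12λ + 19).
Step 3 — remaining eigenvalues from the quadratic λ² - 12λ + 19 = 0:
  Δ = 12² - 4·19 = 144 - 76 = 68,  λ = (12 ± √68)/2 = (12 ± 8.2462)/2 ≈ 10.1231 or 1.8769.
  Sorted: λ_1 = 10.1231,  λ_2 = 7,  λ_3 = 1.8769  (check: sum = 19 = tr ✓).

Step 4 — unit eigenvector for λ_1 ≈ 10.1231: v spans the null space of (Sigma - λ_1 I), whose rows are
  r_1 = (-2.1231, -2, 1),  r_2 = (-2, -7.1231, -2),  r_3 = (1, -2, -2.1231).
  v is orthogonal to every row, so take v ∝ r_1 × r_2 = ((-2)·(-2) - (1)·(-7.1231), (1)·(-2) - (-2.1231)·(-2), (-2.1231)·(-7.1231) - (-2)·(-2)) ≈ (11.1231, -6.2462, 11.1231).
  Let u = (11.1231, -6.2462, 11.1231).
  ||u|| = √((11.1231)² + (-6.2462)² + (11.1231)²) = √(286.4621) ≈ 16.9252,  v_1 = u/||u|| ≈ (0.6572, -0.369, 0.6572) (||v_1|| = 1).

λ_1 = 10.1231,  λ_2 = 7,  λ_3 = 1.8769;  v_1 ≈ (0.6572, -0.369, 0.6572)


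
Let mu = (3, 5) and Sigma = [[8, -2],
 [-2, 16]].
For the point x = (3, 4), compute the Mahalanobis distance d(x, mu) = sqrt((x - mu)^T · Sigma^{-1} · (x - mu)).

Step 1 — centre the observation: (x - mu) = (0, -1).

Step 2 — invert Sigma. det(Sigma) = 8·16 - (-2)² = 124.
  Sigma^{-1} = (1/det) · [[d, -b], [-b, a]] = [[0.129, 0.0161],
 [0.0161, 0.0645]].

Step 3 — form the quadratic (x - mu)^T · Sigma^{-1} · (x - mu):
  Sigma^{-1} · (x - mu) = (-0.0161, -0.0645).
  (x - mu)^T · [Sigma^{-1} · (x - mu)] = (0)·(-0.0161) + (-1)·(-0.0645) = 0.0645.

Step 4 — take square root: d = √(0.0645) ≈ 0.254.

d(x, mu) = √(0.0645) ≈ 0.254


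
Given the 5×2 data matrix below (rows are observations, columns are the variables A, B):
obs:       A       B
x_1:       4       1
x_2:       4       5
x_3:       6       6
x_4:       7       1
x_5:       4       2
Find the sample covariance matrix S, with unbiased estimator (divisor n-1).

Step 1 — column means:
  mean(A) = (4 + 4 + 6 + 7 + 4) / 5 = 25/5 = 5
  mean(B) = (1 + 5 + 6 + 1 + 2) / 5 = 15/5 = 3

Step 2 — sample covariance S[i,j] = (1/(n-1)) · Σ_k (x_{k,i} - mean_i) · (x_{k,j} - mean_j), with n-1 = 4.
  S[A,A] = ((-1)·(-1) + (-1)·(-1) + (1)·(1) + (2)·(2) + (-1)·(-1)) / 4 = 8/4 = 2
  S[A,B] = ((-1)·(-2) + (-1)·(2) + (1)·(3) + (2)·(-2) + (-1)·(-1)) / 4 = 0/4 = 0
  S[B,B] = ((-2)·(-2) + (2)·(2) + (3)·(3) + (-2)·(-2) + (-1)·(-1)) / 4 = 22/4 = 5.5

S is symmetric (S[j,i] = S[i,j]). Assembling:

S = [[2, 0],
 [0, 5.5]]


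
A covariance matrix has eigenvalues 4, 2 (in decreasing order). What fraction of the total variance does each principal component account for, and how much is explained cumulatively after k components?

Step 1 — total variance = trace(Sigma) = Σ λ_i = 4 + 2 = 6.

Step 2 — fraction explained by component i = λ_i / Σ λ:
  PC1: 4/6 = 0.6667
  PC2: 2/6 = 0.3333

Step 3 — cumulative fraction after k components = (λ_1 + ... + λ_k) / Σ λ:
  k = 1: 4/6 = 0.6667
  k = 2: (4 + 2)/6 = 6/6 = 1

Summary (fraction, with percent):

explained: PC1 0.6667 (66.67%), PC2 0.3333 (33.33%);  cumulative: 0.6667, 1


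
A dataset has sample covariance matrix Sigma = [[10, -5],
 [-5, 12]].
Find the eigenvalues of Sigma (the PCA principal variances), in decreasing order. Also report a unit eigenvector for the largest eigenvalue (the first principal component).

Step 1 — characteristic polynomial of 2×2 Sigma:
  det(Sigma - λI) = λ² - trace · λ + det = 0.
  trace = 10 + 12 = 22, det = 10·12 - (-5)² = 95.
Step 2 — discriminant:
  Δ = trace² - 4·det = 484 - 380 = 104.
Step 3 — eigenvalues:
  λ = (trace ± √Δ)/2 = (22 ± 10.198)/2,
  λ_1 = 16.099,  λ_2 = 5.901.

Step 4 — unit eigenvector for λ_1: solve (Sigma - λ_1 I)v = 0. First row:
  (10 - 16.099)·v_x + (-5)·v_y = 0, i.e. (-6.099)·v_x + (-5)·v_y = 0,
  so v ∝ (b, λ_1 - a) = (-5, 6.099); multiply by -1 so the first entry is positive: u = (5, -6.099).
  ||u|| = √((5)² + (-6.099)²) = √(62.198) ≈ 7.8866,
  v_1 = u/||u|| ≈ (0.634, -0.7733) (||v_1|| = 1).

λ_1 = 16.099,  λ_2 = 5.901;  v_1 ≈ (0.634, -0.7733)


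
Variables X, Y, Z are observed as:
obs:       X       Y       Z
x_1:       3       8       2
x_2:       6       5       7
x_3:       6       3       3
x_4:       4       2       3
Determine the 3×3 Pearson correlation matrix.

Step 1 — column means:
  mean(X) = (3 + 6 + 6 + 4) / 4 = 19/4 = 4.75
  mean(Y) = (8 + 5 + 3 + 2) / 4 = 18/4 = 4.5
  mean(Z) = (2 + 7 + 3 + 3) / 4 = 15/4 = 3.75

Step 2 — sample variances and covariances s[i,j] = (1/(n-1)) · Σ_k (x_{k,i} - mean_i) · (x_{k,j} - mean_j), with n-1 = 3:
  s[X,X] = ((-1.75)·(-1.75) + (1.25)·(1.25) + (1.25)·(1.25) + (-0.75)·(-0.75)) / 3 = 6.75/3 = 2.25
  s[X,Y] = ((-1.75)·(3.5) + (1.25)·(0.5) + (1.25)·(-1.5) + (-0.75)·(-2.5)) / 3 = -5.5/3 = -1.8333
  s[X,Z] = ((-1.75)·(-1.75) + (1.25)·(3.25) + (1.25)·(-0.75) + (-0.75)·(-0.75)) / 3 = 6.75/3 = 2.25
  s[Y,Y] = ((3.5)·(3.5) + (0.5)·(0.5) + (-1.5)·(-1.5) + (-2.5)·(-2.5)) / 3 = 21/3 = 7
  s[Y,Z] = ((3.5)·(-1.75) + (0.5)·(3.25) + (-1.5)·(-0.75) + (-2.5)·(-0.75)) / 3 = -1.5/3 = -0.5
  s[Z,Z] = ((-1.75)·(-1.75) + (3.25)·(3.25) + (-0.75)·(-0.75) + (-0.75)·(-0.75)) / 3 = 14.75/3 = 4.9167
  Sample standard deviations s_i = √(s[i,i]):
  s(X) = √(2.25) = 1.5
  s(Y) = √(7) = 2.6458
  s(Z) = √(4.9167) = 2.2174

Step 3 — r_{ij} = s_{ij} / (s_i · s_j):
  r[X,X] = 1 (diagonal).
  r[X,Y] = -1.8333 / (1.5 · 2.6458) = -1.8333 / 3.9686 = -0.462
  r[X,Z] = 2.25 / (1.5 · 2.2174) = 2.25 / 3.326 = 0.6765
  r[Y,Y] = 1 (diagonal).
  r[Y,Z] = -0.5 / (2.6458 · 2.2174) = -0.5 / 5.8666 = -0.0852
  r[Z,Z] = 1 (diagonal).

R is symmetric with unit diagonal. Assembling:

R = [[1, -0.462, 0.6765],
 [-0.462, 1, -0.0852],
 [0.6765, -0.0852, 1]]


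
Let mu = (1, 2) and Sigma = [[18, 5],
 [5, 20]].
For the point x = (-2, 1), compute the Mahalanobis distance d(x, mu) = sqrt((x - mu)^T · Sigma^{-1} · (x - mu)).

Step 1 — centre the observation: (x - mu) = (-3, -1).

Step 2 — invert Sigma. det(Sigma) = 18·20 - (5)² = 335.
  Sigma^{-1} = (1/det) · [[d, -b], [-b, a]] = [[0.0597, -0.0149],
 [-0.0149, 0.0537]].

Step 3 — form the quadratic (x - mu)^T · Sigma^{-1} · (x - mu):
  Sigma^{-1} · (x - mu) = (-0.1642, -0.009).
  (x - mu)^T · [Sigma^{-1} · (x - mu)] = (-3)·(-0.1642) + (-1)·(-0.009) = 0.5015.

Step 4 — take square root: d = √(0.5015) ≈ 0.7082.

d(x, mu) = √(0.5015) ≈ 0.7082


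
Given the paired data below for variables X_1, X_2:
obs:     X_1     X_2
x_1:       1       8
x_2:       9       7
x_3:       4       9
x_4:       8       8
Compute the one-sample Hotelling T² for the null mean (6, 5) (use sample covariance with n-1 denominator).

Step 1 — sample mean vector:
  mean(X_1) = (1 + 9 + 4 + 8) / 4 = 22/4 = 5.5
  mean(X_2) = (8 + 7 + 9 + 8) / 4 = 32/4 = 8
  x̄ = (5.5, 8),  deviation x̄ - mu_0 = (5.5, 8) - (6, 5) = (-0.5, 3).

Step 2 — sample covariance matrix, S[i,j] = (1/(n-1)) · Σ_k (x_{k,i} - mean_i) · (x_{k,j} - mean_j), divisor n-1 = 3:
  S[X_1,X_1] = ((-4.5)·(-4.5) + (3.5)·(3.5) + (-1.5)·(-1.5) + (2.5)·(2.5)) / 3 = 41/3 = 13.6667
  S[X_1,X_2] = ((-4.5)·(0) + (3.5)·(-1) + (-1.5)·(1) + (2.5)·(0)) / 3 = -5/3 = -1.6667
  S[X_2,X_2] = ((0)·(0) + (-1)·(-1) + (1)·(1) + (0)·(0)) / 3 = 2/3 = 0.6667
  S = [[13.6667, -1.6667],
 [-1.6667, 0.6667]].

Step 3 — invert S. det(S) = 13.6667·0.6667 - (-1.6667)² = 6.3333.
  S^{-1} = (1/det) · [[d, -b], [-b, a]] = [[0.1053, 0.2632],
 [0.2632, 2.1579]].

Step 4 — quadratic form (x̄ - mu_0)^T · S^{-1} · (x̄ - mu_0):
  S^{-1} · (x̄ - mu_0) = (0.7368, 6.3421),
  (x̄ - mu_0)^T · [...] = (-0.5)·(0.7368) + (3)·(6.3421) = 18.6579.

Step 5 — scale by n: T² = 4 · 18.6579 = 74.6316.

T² ≈ 74.6316
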